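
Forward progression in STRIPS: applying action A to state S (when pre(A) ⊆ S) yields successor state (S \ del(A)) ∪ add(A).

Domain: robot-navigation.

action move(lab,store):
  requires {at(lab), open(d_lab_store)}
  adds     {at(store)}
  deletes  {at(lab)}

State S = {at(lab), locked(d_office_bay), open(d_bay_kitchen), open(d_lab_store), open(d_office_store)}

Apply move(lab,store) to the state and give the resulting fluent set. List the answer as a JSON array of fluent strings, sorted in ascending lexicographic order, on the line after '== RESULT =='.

Compute (S \ del) ∪ add:
  pre ⊆ S: {at(lab), open(d_lab_store)} ⊆ S  — applicable
  S \ del = {locked(d_office_bay), open(d_bay_kitchen), open(d_lab_store), open(d_office_store)}
  ∪ add   = {at(store), locked(d_office_bay), open(d_bay_kitchen), open(d_lab_store), open(d_office_store)}

== RESULT ==
["at(store)", "locked(d_office_bay)", "open(d_bay_kitchen)", "open(d_lab_store)", "open(d_office_store)"]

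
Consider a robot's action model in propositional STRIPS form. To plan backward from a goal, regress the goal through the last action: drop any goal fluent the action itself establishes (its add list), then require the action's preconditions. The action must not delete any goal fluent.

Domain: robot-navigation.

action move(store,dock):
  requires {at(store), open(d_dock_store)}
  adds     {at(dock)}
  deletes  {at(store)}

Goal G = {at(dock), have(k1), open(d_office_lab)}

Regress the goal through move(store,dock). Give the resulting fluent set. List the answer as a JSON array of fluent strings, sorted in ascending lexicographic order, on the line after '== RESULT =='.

Compute (G \ add) ∪ pre:
  G ∩ del = {}  (empty — regression defined)
  G \ add = {at(dock), have(k1), open(d_office_lab)} \ {at(dock)} = {have(k1), open(d_office_lab)}
  ∪ pre   = {have(k1), open(d_office_lab)} ∪ {at(store), open(d_dock_store)}
          = {at(store), have(k1), open(d_dock_store), open(d_office_lab)}

== RESULT ==
["at(store)", "have(k1)", "open(d_dock_store)", "open(d_office_lab)"]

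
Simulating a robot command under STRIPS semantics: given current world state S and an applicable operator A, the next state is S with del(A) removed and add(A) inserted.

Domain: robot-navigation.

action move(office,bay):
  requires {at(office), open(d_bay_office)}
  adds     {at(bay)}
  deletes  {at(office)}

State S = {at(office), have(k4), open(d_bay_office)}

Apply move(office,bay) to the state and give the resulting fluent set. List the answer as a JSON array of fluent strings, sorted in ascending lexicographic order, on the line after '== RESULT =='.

Compute (S \ del) ∪ add:
  pre ⊆ S: {at(office), open(d_bay_office)} ⊆ S  — applicable
  S \ del = {have(k4), open(d_bay_office)}
  ∪ add   = {at(bay), have(k4), open(d_bay_office)}

== RESULT ==
["at(bay)", "have(k4)", "open(d_bay_office)"]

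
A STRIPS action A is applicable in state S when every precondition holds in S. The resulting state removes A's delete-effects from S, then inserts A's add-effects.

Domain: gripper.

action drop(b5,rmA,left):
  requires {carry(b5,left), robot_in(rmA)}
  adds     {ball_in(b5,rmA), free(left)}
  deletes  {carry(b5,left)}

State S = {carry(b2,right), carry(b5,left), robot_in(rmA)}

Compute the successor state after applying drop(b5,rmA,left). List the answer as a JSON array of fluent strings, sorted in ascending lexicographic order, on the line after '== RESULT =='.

Compute (S \ del) ∪ add:
  pre ⊆ S: {carry(b5,left), robot_in(rmA)} ⊆ S  — applicable
  S \ del = {carry(b2,right), robot_in(rmA)}
  ∪ add   = {ball_in(b5,rmA), carry(b2,right), free(left), robot_in(rmA)}

== RESULT ==
["ball_in(b5,rmA)", "carry(b2,right)", "free(left)", "robot_in(rmA)"]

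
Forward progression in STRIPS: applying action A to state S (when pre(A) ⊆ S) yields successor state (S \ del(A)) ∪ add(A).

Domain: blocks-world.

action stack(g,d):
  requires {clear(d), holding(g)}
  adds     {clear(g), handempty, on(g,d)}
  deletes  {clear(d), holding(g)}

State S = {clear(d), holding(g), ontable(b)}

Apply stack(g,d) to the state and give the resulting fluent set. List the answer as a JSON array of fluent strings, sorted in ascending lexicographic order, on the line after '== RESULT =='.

Progress:
  pre ⊆ S: {clear(d), holding(g)} ⊆ S  — applicable
  S \ del = {ontable(b)}
  ∪ add   = {clear(g), handempty, on(g,d), ontable(b)}

== RESULT ==
["clear(g)", "handempty", "on(g,d)", "ontable(b)"]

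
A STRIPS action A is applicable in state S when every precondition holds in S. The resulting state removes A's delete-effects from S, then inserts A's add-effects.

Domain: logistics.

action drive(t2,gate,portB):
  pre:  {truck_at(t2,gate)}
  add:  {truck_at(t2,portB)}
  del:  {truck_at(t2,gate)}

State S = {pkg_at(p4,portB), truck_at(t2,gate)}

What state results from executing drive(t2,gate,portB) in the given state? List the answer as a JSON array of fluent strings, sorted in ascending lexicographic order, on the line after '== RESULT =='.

Progress:
  pre ⊆ S: {truck_at(t2,gate)} ⊆ S  — applicable
  S \ del = {pkg_at(p4,portB)}
  ∪ add   = {pkg_at(p4,portB), truck_at(t2,portB)}

== RESULT ==
["pkg_at(p4,portB)", "truck_at(t2,portB)"]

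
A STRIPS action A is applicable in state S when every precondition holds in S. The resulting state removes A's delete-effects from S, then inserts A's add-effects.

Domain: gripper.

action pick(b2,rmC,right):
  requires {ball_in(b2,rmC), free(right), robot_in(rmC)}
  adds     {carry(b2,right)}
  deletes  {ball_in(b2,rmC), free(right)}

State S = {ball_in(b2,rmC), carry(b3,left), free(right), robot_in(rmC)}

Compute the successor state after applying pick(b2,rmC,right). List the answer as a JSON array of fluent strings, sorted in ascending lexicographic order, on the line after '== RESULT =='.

Progress:
  pre ⊆ S: {ball_in(b2,rmC), free(right), robot_in(rmC)} ⊆ S  — applicable
  S \ del = {carry(b3,left), robot_in(rmC)}
  ∪ add   = {carry(b2,right), carry(b3,left), robot_in(rmC)}

== RESULT ==
["carry(b2,right)", "carry(b3,left)", "robot_in(rmC)"]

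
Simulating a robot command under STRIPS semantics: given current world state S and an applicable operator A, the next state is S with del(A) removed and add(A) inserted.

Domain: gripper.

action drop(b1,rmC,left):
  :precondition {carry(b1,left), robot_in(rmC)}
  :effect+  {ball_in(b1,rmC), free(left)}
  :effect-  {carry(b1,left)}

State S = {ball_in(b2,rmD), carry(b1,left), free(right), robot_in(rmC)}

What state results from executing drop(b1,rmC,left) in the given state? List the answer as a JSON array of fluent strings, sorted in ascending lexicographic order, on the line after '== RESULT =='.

Compute (S \ del) ∪ add:
  pre ⊆ S: {carry(b1,left), robot_in(rmC)} ⊆ S  — applicable
  S \ del = {ball_in(b2,rmD), free(right), robot_in(rmC)}
  ∪ add   = {ball_in(b1,rmC), ball_in(b2,rmD), free(left), free(right), robot_in(rmC)}

== RESULT ==
["ball_in(b1,rmC)", "ball_in(b2,rmD)", "free(left)", "free(right)", "robot_in(rmC)"]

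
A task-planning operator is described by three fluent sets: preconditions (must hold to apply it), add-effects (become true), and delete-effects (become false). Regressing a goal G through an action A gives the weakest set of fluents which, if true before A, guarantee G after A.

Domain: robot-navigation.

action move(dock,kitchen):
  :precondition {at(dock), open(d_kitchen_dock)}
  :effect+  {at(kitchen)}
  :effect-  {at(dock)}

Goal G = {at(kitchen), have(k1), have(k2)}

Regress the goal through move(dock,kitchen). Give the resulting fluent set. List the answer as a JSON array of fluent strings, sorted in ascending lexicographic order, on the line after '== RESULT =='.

Compute (G \ add) ∪ pre:
  G ∩ del = {}  (empty — regression defined)
  G \ add = {at(kitchen), have(k1), have(k2)} \ {at(kitchen)} = {have(k1), have(k2)}
  ∪ pre   = {have(k1), have(k2)} ∪ {at(dock), open(d_kitchen_dock)}
          = {at(dock), have(k1), have(k2), open(d_kitchen_dock)}

== RESULT ==
["at(dock)", "have(k1)", "have(k2)", "open(d_kitchen_dock)"]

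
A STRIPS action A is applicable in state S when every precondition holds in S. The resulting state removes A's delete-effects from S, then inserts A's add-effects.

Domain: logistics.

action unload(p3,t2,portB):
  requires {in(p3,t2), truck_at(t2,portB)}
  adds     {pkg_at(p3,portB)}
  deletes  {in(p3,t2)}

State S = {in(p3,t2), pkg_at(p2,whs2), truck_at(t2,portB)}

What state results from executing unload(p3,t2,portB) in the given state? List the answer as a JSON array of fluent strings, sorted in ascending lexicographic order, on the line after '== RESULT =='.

Compute (S \ del) ∪ add:
  pre ⊆ S: {in(p3,t2), truck_at(t2,portB)} ⊆ S  — applicable
  S \ del = {pkg_at(p2,whs2), truck_at(t2,portB)}
  ∪ add   = {pkg_at(p2,whs2), pkg_at(p3,portB), truck_at(t2,portB)}

== RESULT ==
["pkg_at(p2,whs2)", "pkg_at(p3,portB)", "truck_at(t2,portB)"]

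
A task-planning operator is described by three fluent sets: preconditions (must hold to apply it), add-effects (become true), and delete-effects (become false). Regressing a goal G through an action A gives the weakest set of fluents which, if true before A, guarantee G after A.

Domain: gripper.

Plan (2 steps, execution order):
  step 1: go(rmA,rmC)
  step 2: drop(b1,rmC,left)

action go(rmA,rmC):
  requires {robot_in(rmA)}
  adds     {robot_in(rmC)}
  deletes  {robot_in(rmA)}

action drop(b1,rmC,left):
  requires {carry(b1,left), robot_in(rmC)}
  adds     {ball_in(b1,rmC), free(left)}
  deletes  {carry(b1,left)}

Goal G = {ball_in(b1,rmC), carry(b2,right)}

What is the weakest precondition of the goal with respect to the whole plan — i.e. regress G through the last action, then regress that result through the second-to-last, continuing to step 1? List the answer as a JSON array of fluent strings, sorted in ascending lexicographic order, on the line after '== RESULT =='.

Work backward from the goal:
  through step 2 (drop(b1,rmC,left)): drop {ball_in(b1,rmC)}, keep {carry(b2,right)}, require {carry(b1,left), robot_in(rmC)}
    → {carry(b1,left), carry(b2,right), robot_in(rmC)}
  through step 1 (go(rmA,rmC)): drop {robot_in(rmC)}, keep {carry(b1,left), carry(b2,right)}, require {robot_in(rmA)}
    → {carry(b1,left), carry(b2,right), robot_in(rmA)}

== RESULT ==
["carry(b1,left)", "carry(b2,right)", "robot_in(rmA)"]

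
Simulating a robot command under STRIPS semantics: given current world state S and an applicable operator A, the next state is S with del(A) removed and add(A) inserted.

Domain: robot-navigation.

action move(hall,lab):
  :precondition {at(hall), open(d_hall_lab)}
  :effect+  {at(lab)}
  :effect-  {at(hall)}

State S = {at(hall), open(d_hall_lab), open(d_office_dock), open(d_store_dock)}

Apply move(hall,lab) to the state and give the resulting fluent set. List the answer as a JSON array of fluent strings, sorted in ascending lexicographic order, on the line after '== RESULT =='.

Compute (S \ del) ∪ add:
  pre ⊆ S: {at(hall), open(d_hall_lab)} ⊆ S  — applicable
  S \ del = {open(d_hall_lab), open(d_office_dock), open(d_store_dock)}
  ∪ add   = {at(lab), open(d_hall_lab), open(d_office_dock), open(d_store_dock)}

== RESULT ==
["at(lab)", "open(d_hall_lab)", "open(d_office_dock)", "open(d_store_dock)"]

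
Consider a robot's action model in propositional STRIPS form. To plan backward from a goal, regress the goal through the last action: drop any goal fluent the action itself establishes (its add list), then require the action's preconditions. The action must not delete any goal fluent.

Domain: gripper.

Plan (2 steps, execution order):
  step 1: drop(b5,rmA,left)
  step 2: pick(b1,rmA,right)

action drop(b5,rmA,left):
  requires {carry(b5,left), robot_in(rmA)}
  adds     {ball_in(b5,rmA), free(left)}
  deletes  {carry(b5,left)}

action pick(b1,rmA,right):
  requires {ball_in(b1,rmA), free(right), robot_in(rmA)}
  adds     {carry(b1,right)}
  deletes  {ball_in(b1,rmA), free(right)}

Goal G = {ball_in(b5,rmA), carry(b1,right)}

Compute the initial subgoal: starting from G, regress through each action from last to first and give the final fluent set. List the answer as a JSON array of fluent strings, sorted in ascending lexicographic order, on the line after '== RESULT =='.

Work backward from the goal:
  through step 2 (pick(b1,rmA,right)): drop {carry(b1,right)}, keep {ball_in(b5,rmA)}, require {ball_in(b1,rmA), free(right), robot_in(rmA)}
    → {ball_in(b1,rmA), ball_in(b5,rmA), free(right), robot_in(rmA)}
  through step 1 (drop(b5,rmA,left)): drop {ball_in(b5,rmA)}, keep {ball_in(b1,rmA), free(right), robot_in(rmA)}, require {carry(b5,left), robot_in(rmA)}
    → {ball_in(b1,rmA), carry(b5,left), free(right), robot_in(rmA)}

== RESULT ==
["ball_in(b1,rmA)", "carry(b5,left)", "free(right)", "robot_in(rmA)"]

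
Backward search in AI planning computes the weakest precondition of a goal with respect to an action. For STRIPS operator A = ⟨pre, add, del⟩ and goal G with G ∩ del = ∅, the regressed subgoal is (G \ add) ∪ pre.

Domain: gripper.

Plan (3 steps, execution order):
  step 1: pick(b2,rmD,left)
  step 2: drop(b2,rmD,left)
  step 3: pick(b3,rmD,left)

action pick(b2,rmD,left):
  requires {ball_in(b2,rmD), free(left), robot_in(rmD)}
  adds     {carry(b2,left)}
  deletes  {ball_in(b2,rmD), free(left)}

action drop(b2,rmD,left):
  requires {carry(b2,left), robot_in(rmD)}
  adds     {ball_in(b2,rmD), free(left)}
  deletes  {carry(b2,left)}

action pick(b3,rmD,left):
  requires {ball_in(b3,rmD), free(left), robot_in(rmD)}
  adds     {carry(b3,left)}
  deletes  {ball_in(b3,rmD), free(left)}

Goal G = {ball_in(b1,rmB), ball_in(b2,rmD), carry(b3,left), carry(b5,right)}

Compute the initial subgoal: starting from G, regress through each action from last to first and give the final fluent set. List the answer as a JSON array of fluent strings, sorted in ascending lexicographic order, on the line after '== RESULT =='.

Work backward from the goal:
  through step 3 (pick(b3,rmD,left)): drop {carry(b3,left)}, keep {ball_in(b1,rmB), ball_in(b2,rmD), carry(b5,right)}, require {ball_in(b3,rmD), free(left), robot_in(rmD)}
    → {ball_in(b1,rmB), ball_in(b2,rmD), ball_in(b3,rmD), carry(b5,right), free(left), robot_in(rmD)}
  through step 2 (drop(b2,rmD,left)): drop {ball_in(b2,rmD), free(left)}, keep {ball_in(b1,rmB), ball_in(b3,rmD), carry(b5,right), robot_in(rmD)}, require {carry(b2,left), robot_in(rmD)}
    → {ball_in(b1,rmB), ball_in(b3,rmD), carry(b2,left), carry(b5,right), robot_in(rmD)}
  through step 1 (pick(b2,rmD,left)): drop {carry(b2,left)}, keep {ball_in(b1,rmB), ball_in(b3,rmD), carry(b5,right), robot_in(rmD)}, require {ball_in(b2,rmD), free(left), robot_in(rmD)}
    → {ball_in(b1,rmB), ball_in(b2,rmD), ball_in(b3,rmD), carry(b5,right), free(left), robot_in(rmD)}

== RESULT ==
["ball_in(b1,rmB)", "ball_in(b2,rmD)", "ball_in(b3,rmD)", "carry(b5,right)", "free(left)", "robot_in(rmD)"]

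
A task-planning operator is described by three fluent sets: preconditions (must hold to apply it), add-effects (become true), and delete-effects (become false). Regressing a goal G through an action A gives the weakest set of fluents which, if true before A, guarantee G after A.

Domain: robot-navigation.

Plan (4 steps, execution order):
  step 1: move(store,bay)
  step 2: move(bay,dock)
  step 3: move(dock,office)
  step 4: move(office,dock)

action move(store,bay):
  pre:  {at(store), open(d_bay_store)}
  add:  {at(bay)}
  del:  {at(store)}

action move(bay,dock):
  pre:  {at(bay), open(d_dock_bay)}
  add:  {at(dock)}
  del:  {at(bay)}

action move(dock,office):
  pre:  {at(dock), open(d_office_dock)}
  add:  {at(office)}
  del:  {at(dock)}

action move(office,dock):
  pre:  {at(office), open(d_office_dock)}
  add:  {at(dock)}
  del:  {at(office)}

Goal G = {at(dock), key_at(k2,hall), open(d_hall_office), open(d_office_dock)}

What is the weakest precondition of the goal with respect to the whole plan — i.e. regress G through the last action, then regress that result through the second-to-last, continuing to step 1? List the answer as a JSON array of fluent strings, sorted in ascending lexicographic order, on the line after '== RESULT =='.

Regress step by step:
  through step 4 (move(office,dock)): drop {at(dock)}, keep {key_at(k2,hall), open(d_hall_office), open(d_office_dock)}, require {at(office), open(d_office_dock)}
    → {at(office), key_at(k2,hall), open(d_hall_office), open(d_office_dock)}
  through step 3 (move(dock,office)): drop {at(office)}, keep {key_at(k2,hall), open(d_hall_office), open(d_office_dock)}, require {at(dock), open(d_office_dock)}
    → {at(dock), key_at(k2,hall), open(d_hall_office), open(d_office_dock)}
  through step 2 (move(bay,dock)): drop {at(dock)}, keep {key_at(k2,hall), open(d_hall_office), open(d_office_dock)}, require {at(bay), open(d_dock_bay)}
    → {at(bay), key_at(k2,hall), open(d_dock_bay), open(d_hall_office), open(d_office_dock)}
  through step 1 (move(store,bay)): drop {at(bay)}, keep {key_at(k2,hall), open(d_dock_bay), open(d_hall_office), open(d_office_dock)}, require {at(store), open(d_bay_store)}
    → {at(store), key_at(k2,hall), open(d_bay_store), open(d_dock_bay), open(d_hall_office), open(d_office_dock)}

== RESULT ==
["at(store)", "key_at(k2,hall)", "open(d_bay_store)", "open(d_dock_bay)", "open(d_hall_office)", "open(d_office_dock)"]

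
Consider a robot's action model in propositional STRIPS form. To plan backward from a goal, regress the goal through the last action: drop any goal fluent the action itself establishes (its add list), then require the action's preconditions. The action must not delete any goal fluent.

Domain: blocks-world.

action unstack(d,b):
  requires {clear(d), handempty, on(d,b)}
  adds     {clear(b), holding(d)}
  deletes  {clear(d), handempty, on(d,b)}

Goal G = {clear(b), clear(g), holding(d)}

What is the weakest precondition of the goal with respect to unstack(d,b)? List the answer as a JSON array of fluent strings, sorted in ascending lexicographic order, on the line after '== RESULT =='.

Compute (G \ add) ∪ pre:
  G ∩ del = {}  (empty — regression defined)
  G \ add = {clear(b), clear(g), holding(d)} \ {clear(b), holding(d)} = {clear(g)}
  ∪ pre   = {clear(g)} ∪ {clear(d), handempty, on(d,b)}
          = {clear(d), clear(g), handempty, on(d,b)}

== RESULT ==
["clear(d)", "clear(g)", "handempty", "on(d,b)"]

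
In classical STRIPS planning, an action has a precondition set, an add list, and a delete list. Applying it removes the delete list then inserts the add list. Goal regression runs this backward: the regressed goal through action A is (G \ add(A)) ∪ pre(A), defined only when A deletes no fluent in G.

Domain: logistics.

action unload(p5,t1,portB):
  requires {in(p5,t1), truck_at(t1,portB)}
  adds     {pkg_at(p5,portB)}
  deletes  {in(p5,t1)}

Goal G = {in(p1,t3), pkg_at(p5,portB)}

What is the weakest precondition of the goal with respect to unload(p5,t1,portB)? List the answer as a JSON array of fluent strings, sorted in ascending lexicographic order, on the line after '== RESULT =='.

Compute (G \ add) ∪ pre:
  G ∩ del = {}  (empty — regression defined)
  G \ add = {in(p1,t3), pkg_at(p5,portB)} \ {pkg_at(p5,portB)} = {in(p1,t3)}
  ∪ pre   = {in(p1,t3)} ∪ {in(p5,t1), truck_at(t1,portB)}
          = {in(p1,t3), in(p5,t1), truck_at(t1,portB)}

== RESULT ==
["in(p1,t3)", "in(p5,t1)", "truck_at(t1,portB)"]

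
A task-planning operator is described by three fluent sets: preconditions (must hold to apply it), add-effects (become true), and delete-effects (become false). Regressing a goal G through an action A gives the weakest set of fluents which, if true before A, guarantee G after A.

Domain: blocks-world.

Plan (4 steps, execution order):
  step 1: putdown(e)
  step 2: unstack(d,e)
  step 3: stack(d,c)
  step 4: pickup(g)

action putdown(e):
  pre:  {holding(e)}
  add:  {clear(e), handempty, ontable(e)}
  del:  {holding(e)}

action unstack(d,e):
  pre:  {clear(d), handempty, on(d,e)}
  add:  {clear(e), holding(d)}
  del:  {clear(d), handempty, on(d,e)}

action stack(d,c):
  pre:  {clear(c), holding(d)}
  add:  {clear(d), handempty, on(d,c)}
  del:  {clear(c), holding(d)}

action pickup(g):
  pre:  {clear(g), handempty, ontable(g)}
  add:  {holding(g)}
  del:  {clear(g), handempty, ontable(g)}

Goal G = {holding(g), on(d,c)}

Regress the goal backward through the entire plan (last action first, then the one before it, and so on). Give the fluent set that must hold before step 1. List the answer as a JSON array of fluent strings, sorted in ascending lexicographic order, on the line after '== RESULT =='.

Regress step by step:
  through step 4 (pickup(g)): drop {holding(g)}, keep {on(d,c)}, require {clear(g), handempty, ontable(g)}
    → {clear(g), handempty, on(d,c), ontable(g)}
  through step 3 (stack(d,c)): drop {handempty, on(d,c)}, keep {clear(g), ontable(g)}, require {clear(c), holding(d)}
    → {clear(c), clear(g), holding(d), ontable(g)}
  through step 2 (unstack(d,e)): drop {holding(d)}, keep {clear(c), clear(g), ontable(g)}, require {clear(d), handempty, on(d,e)}
    → {clear(c), clear(d), clear(g), handempty, on(d,e), ontable(g)}
  through step 1 (putdown(e)): drop {handempty}, keep {clear(c), clear(d), clear(g), on(d,e), ontable(g)}, require {holding(e)}
    → {clear(c), clear(d), clear(g), holding(e), on(d,e), ontable(g)}

== RESULT ==
["clear(c)", "clear(d)", "clear(g)", "holding(e)", "on(d,e)", "ontable(g)"]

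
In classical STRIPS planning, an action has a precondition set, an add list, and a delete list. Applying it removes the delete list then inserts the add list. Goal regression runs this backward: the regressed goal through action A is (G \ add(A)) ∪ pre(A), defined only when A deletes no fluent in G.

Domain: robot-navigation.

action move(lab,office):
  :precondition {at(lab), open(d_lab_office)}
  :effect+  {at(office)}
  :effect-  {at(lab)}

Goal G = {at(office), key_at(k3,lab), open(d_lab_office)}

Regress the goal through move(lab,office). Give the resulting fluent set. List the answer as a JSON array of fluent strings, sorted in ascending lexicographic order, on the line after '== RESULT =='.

Compute (G \ add) ∪ pre:
  G ∩ del = {}  (empty — regression defined)
  G \ add = {at(office), key_at(k3,lab), open(d_lab_office)} \ {at(office)} = {key_at(k3,lab), open(d_lab_office)}
  ∪ pre   = {key_at(k3,lab), open(d_lab_office)} ∪ {at(lab), open(d_lab_office)}
          = {at(lab), key_at(k3,lab), open(d_lab_office)}

== RESULT ==
["at(lab)", "key_at(k3,lab)", "open(d_lab_office)"]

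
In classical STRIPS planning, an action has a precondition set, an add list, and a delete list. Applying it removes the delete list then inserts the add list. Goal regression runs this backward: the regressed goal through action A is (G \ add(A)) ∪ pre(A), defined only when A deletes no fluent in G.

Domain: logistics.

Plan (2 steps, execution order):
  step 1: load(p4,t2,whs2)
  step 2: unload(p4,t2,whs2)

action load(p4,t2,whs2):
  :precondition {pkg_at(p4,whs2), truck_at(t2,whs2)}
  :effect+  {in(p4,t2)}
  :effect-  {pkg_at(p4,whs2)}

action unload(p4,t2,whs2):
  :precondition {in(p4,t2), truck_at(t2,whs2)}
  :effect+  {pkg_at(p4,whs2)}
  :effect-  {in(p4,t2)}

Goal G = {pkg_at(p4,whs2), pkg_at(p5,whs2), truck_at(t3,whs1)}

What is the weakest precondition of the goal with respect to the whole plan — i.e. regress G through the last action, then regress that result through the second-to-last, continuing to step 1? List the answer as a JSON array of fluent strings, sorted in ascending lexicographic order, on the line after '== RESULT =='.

Regress step by step:
  through step 2 (unload(p4,t2,whs2)): drop {pkg_at(p4,whs2)}, keep {pkg_at(p5,whs2), truck_at(t3,whs1)}, require {in(p4,t2), truck_at(t2,whs2)}
    → {in(p4,t2), pkg_at(p5,whs2), truck_at(t2,whs2), truck_at(t3,whs1)}
  through step 1 (load(p4,t2,whs2)): drop {in(p4,t2)}, keep {pkg_at(p5,whs2), truck_at(t2,whs2), truck_at(t3,whs1)}, require {pkg_at(p4,whs2), truck_at(t2,whs2)}
    → {pkg_at(p4,whs2), pkg_at(p5,whs2), truck_at(t2,whs2), truck_at(t3,whs1)}

== RESULT ==
["pkg_at(p4,whs2)", "pkg_at(p5,whs2)", "truck_at(t2,whs2)", "truck_at(t3,whs1)"]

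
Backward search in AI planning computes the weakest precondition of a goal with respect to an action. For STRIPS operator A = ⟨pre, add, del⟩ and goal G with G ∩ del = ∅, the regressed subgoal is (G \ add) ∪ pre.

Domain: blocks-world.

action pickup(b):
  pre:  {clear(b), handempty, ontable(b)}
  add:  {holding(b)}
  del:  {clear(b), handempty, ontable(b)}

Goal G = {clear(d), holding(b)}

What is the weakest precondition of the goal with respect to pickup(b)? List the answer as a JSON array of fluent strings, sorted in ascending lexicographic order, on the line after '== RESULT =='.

Regress:
  G ∩ del = {}  (empty — regression defined)
  G \ add = {clear(d), holding(b)} \ {holding(b)} = {clear(d)}
  ∪ pre   = {clear(d)} ∪ {clear(b), handempty, ontable(b)}
          = {clear(b), clear(d), handempty, ontable(b)}

== RESULT ==
["clear(b)", "clear(d)", "handempty", "ontable(b)"]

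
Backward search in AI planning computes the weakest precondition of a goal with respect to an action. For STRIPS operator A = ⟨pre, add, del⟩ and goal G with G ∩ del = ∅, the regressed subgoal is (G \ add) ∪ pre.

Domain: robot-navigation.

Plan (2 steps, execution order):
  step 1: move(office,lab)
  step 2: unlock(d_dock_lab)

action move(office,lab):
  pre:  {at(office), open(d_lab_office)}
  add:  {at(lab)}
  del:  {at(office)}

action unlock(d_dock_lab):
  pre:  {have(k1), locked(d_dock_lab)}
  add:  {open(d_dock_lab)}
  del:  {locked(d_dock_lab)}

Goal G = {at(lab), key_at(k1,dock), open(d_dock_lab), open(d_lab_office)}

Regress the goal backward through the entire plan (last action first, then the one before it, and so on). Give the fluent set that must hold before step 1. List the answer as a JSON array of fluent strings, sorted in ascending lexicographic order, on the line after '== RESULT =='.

Regress step by step:
  through step 2 (unlock(d_dock_lab)): drop {open(d_dock_lab)}, keep {at(lab), key_at(k1,dock), open(d_lab_office)}, require {have(k1), locked(d_dock_lab)}
    → {at(lab), have(k1), key_at(k1,dock), locked(d_dock_lab), open(d_lab_office)}
  through step 1 (move(office,lab)): drop {at(lab)}, keep {have(k1), key_at(k1,dock), locked(d_dock_lab), open(d_lab_office)}, require {at(office), open(d_lab_office)}
    → {at(office), have(k1), key_at(k1,dock), locked(d_dock_lab), open(d_lab_office)}

== RESULT ==
["at(office)", "have(k1)", "key_at(k1,dock)", "locked(d_dock_lab)", "open(d_lab_office)"]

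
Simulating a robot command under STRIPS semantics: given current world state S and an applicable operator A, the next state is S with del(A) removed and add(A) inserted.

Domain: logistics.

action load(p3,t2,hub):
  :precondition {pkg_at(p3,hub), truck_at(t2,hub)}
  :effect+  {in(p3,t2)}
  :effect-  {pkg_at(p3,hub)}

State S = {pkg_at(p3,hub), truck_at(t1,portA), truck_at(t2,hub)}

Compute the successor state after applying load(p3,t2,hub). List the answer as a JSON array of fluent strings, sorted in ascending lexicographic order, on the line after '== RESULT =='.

Compute (S \ del) ∪ add:
  pre ⊆ S: {pkg_at(p3,hub), truck_at(t2,hub)} ⊆ S  — applicable
  S \ del = {truck_at(t1,portA), truck_at(t2,hub)}
  ∪ add   = {in(p3,t2), truck_at(t1,portA), truck_at(t2,hub)}

== RESULT ==
["in(p3,t2)", "truck_at(t1,portA)", "truck_at(t2,hub)"]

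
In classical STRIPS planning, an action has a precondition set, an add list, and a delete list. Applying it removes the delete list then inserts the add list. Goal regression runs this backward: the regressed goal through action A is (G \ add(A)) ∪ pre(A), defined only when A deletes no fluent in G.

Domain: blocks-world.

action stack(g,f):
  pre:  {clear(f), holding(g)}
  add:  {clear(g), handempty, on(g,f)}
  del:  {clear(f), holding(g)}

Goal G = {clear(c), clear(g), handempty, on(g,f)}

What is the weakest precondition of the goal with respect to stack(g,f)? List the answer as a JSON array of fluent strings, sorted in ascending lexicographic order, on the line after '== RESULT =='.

Compute (G \ add) ∪ pre:
  G ∩ del = {}  (empty — regression defined)
  G \ add = {clear(c), clear(g), handempty, on(g,f)} \ {clear(g), handempty, on(g,f)} = {clear(c)}
  ∪ pre   = {clear(c)} ∪ {clear(f), holding(g)}
          = {clear(c), clear(f), holding(g)}

== RESULT ==
["clear(c)", "clear(f)", "holding(g)"]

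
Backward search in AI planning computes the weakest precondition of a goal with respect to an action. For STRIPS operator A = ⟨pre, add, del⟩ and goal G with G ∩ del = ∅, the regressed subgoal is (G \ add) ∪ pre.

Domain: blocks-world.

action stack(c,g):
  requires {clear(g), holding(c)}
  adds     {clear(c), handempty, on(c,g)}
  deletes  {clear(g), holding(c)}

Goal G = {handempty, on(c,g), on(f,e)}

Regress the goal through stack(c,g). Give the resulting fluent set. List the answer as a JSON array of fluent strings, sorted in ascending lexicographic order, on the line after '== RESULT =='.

Compute (G \ add) ∪ pre:
  G ∩ del = {}  (empty — regression defined)
  G \ add = {handempty, on(c,g), on(f,e)} \ {clear(c), handempty, on(c,g)} = {on(f,e)}
  ∪ pre   = {on(f,e)} ∪ {clear(g), holding(c)}
          = {clear(g), holding(c), on(f,e)}

== RESULT ==
["clear(g)", "holding(c)", "on(f,e)"]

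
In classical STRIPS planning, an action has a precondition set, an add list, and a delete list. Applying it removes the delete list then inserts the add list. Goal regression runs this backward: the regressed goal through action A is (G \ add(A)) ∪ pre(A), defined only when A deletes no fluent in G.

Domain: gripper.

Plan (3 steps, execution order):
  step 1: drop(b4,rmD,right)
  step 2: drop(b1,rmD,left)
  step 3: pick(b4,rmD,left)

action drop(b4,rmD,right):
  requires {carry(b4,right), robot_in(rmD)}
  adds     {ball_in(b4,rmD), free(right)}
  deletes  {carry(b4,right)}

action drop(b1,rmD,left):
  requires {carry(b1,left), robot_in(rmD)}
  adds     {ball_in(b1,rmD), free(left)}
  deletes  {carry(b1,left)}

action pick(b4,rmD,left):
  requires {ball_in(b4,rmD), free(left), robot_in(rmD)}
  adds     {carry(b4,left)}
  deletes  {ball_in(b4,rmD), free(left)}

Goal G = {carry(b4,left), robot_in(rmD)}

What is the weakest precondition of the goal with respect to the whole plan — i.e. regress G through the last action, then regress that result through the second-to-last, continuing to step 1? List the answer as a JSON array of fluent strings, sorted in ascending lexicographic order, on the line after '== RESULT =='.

Work backward from the goal:
  through step 3 (pick(b4,rmD,left)): drop {carry(b4,left)}, keep {robot_in(rmD)}, require {ball_in(b4,rmD), free(left), robot_in(rmD)}
    → {ball_in(b4,rmD), free(left), robot_in(rmD)}
  through step 2 (drop(b1,rmD,left)): drop {free(left)}, keep {ball_in(b4,rmD), robot_in(rmD)}, require {carry(b1,left), robot_in(rmD)}
    → {ball_in(b4,rmD), carry(b1,left), robot_in(rmD)}
  through step 1 (drop(b4,rmD,right)): drop {ball_in(b4,rmD)}, keep {carry(b1,left), robot_in(rmD)}, require {carry(b4,right), robot_in(rmD)}
    → {carry(b1,left), carry(b4,right), robot_in(rmD)}

== RESULT ==
["carry(b1,left)", "carry(b4,right)", "robot_in(rmD)"]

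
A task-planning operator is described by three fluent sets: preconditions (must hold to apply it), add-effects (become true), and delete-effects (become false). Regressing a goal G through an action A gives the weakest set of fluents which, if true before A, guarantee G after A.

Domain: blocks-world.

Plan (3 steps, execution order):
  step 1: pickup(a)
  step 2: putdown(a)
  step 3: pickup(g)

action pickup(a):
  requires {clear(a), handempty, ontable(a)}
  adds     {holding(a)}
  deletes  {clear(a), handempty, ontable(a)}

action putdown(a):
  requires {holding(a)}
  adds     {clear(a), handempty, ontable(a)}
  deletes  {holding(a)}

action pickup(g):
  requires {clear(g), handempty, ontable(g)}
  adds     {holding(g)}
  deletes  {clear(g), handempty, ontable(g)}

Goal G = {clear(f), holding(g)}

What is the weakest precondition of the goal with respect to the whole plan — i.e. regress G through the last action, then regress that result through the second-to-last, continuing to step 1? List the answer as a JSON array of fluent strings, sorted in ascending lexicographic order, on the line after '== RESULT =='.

Regress step by step:
  through step 3 (pickup(g)): drop {holding(g)}, keep {clear(f)}, require {clear(g), handempty, ontable(g)}
    → {clear(f), clear(g), handempty, ontable(g)}
  through step 2 (putdown(a)): drop {handempty}, keep {clear(f), clear(g), ontable(g)}, require {holding(a)}
    → {clear(f), clear(g), holding(a), ontable(g)}
  through step 1 (pickup(a)): drop {holding(a)}, keep {clear(f), clear(g), ontable(g)}, require {clear(a), handempty, ontable(a)}
    → {clear(a), clear(f), clear(g), handempty, ontable(a), ontable(g)}

== RESULT ==
["clear(a)", "clear(f)", "clear(g)", "handempty", "ontable(a)", "ontable(g)"]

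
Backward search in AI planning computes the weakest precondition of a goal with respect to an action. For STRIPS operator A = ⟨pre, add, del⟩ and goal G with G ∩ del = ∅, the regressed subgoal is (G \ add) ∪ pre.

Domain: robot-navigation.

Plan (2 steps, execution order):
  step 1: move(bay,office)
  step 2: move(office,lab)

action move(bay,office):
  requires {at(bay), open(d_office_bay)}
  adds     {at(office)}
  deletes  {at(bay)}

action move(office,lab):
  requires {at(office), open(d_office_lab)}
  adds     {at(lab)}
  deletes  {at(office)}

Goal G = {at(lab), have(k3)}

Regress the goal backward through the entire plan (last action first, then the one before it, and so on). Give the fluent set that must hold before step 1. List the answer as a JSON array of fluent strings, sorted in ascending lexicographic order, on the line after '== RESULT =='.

Regress step by step:
  through step 2 (move(office,lab)): drop {at(lab)}, keep {have(k3)}, require {at(office), open(d_office_lab)}
    → {at(office), have(k3), open(d_office_lab)}
  through step 1 (move(bay,office)): drop {at(office)}, keep {have(k3), open(d_office_lab)}, require {at(bay), open(d_office_bay)}
    → {at(bay), have(k3), open(d_office_bay), open(d_office_lab)}

== RESULT ==
["at(bay)", "have(k3)", "open(d_office_bay)", "open(d_office_lab)"]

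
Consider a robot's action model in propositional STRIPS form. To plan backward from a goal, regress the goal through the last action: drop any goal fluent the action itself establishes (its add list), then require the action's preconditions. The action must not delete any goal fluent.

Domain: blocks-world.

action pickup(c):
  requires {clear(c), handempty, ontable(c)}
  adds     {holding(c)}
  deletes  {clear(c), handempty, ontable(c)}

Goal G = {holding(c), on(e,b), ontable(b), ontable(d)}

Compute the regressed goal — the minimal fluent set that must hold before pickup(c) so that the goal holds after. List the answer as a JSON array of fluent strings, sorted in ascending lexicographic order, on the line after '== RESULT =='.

Regress:
  G ∩ del = {}  (empty — regression defined)
  G \ add = {holding(c), on(e,b), ontable(b), ontable(d)} \ {holding(c)} = {on(e,b), ontable(b), ontable(d)}
  ∪ pre   = {on(e,b), ontable(b), ontable(d)} ∪ {clear(c), handempty, ontable(c)}
          = {clear(c), handempty, on(e,b), ontable(b), ontable(c), ontable(d)}

== RESULT ==
["clear(c)", "handempty", "on(e,b)", "ontable(b)", "ontable(c)", "ontable(d)"]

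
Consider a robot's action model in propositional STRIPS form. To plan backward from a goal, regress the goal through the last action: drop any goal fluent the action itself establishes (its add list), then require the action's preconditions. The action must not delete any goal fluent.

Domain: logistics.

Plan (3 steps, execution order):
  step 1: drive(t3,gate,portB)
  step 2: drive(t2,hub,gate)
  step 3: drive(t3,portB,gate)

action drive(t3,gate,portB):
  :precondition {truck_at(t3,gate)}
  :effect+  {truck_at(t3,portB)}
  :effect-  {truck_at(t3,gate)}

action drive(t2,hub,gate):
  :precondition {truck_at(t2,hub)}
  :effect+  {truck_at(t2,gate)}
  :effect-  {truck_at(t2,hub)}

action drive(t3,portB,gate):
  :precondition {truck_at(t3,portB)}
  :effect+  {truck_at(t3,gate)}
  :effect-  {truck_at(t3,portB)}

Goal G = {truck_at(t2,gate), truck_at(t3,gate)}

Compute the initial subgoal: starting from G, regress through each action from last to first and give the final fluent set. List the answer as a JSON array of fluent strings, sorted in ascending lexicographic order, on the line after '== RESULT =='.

Regress step by step:
  through step 3 (drive(t3,portB,gate)): drop {truck_at(t3,gate)}, keep {truck_at(t2,gate)}, require {truck_at(t3,portB)}
    → {truck_at(t2,gate), truck_at(t3,portB)}
  through step 2 (drive(t2,hub,gate)): drop {truck_at(t2,gate)}, keep {truck_at(t3,portB)}, require {truck_at(t2,hub)}
    → {truck_at(t2,hub), truck_at(t3,portB)}
  through step 1 (drive(t3,gate,portB)): drop {truck_at(t3,portB)}, keep {truck_at(t2,hub)}, require {truck_at(t3,gate)}
    → {truck_at(t2,hub), truck_at(t3,gate)}

== RESULT ==
["truck_at(t2,hub)", "truck_at(t3,gate)"]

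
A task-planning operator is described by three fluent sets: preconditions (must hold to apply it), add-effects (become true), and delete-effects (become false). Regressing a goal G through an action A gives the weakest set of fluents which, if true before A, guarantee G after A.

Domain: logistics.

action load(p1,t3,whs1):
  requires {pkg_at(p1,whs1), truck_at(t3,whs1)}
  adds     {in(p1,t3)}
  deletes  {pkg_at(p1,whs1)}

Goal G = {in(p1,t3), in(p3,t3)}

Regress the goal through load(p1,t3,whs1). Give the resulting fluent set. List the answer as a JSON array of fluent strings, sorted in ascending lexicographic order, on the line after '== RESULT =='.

Regress:
  G ∩ del = {}  (empty — regression defined)
  G \ add = {in(p1,t3), in(p3,t3)} \ {in(p1,t3)} = {in(p3,t3)}
  ∪ pre   = {in(p3,t3)} ∪ {pkg_at(p1,whs1), truck_at(t3,whs1)}
          = {in(p3,t3), pkg_at(p1,whs1), truck_at(t3,whs1)}

== RESULT ==
["in(p3,t3)", "pkg_at(p1,whs1)", "truck_at(t3,whs1)"]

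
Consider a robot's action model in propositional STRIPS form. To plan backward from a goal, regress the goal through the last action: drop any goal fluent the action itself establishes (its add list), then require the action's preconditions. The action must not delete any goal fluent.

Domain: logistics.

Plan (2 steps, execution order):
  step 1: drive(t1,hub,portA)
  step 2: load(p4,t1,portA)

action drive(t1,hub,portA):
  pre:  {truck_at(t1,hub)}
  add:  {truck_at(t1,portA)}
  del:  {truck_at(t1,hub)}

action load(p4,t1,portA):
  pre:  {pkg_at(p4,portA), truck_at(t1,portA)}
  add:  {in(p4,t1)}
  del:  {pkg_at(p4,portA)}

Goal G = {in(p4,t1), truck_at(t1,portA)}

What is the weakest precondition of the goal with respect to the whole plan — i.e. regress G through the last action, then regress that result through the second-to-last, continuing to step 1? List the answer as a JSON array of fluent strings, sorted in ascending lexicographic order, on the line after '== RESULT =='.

Work backward from the goal:
  through step 2 (load(p4,t1,portA)): drop {in(p4,t1)}, keep {truck_at(t1,portA)}, require {pkg_at(p4,portA), truck_at(t1,portA)}
    → {pkg_at(p4,portA), truck_at(t1,portA)}
  through step 1 (drive(t1,hub,portA)): drop {truck_at(t1,portA)}, keep {pkg_at(p4,portA)}, require {truck_at(t1,hub)}
    → {pkg_at(p4,portA), truck_at(t1,hub)}

== RESULT ==
["pkg_at(p4,portA)", "truck_at(t1,hub)"]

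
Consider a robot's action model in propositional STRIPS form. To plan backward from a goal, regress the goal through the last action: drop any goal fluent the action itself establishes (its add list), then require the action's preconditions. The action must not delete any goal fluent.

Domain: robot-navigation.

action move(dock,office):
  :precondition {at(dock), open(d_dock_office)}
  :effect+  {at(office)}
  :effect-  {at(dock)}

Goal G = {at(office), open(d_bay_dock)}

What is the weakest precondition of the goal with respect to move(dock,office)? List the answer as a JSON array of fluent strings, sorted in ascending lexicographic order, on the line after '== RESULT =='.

Compute (G \ add) ∪ pre:
  G ∩ del = {}  (empty — regression defined)
  G \ add = {at(office), open(d_bay_dock)} \ {at(office)} = {open(d_bay_dock)}
  ∪ pre   = {open(d_bay_dock)} ∪ {at(dock), open(d_dock_office)}
          = {at(dock), open(d_bay_dock), open(d_dock_office)}

== RESULT ==
["at(dock)", "open(d_bay_dock)", "open(d_dock_office)"]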